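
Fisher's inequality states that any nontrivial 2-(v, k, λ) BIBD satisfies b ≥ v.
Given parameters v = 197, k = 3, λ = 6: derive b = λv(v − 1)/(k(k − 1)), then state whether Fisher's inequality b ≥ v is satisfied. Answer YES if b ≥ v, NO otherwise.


r = λ(v − 1)/(k − 1) = 6·196/2 = 588.
b = vr/k = 197·588/3 = 38612.
Fisher's inequality: b ≥ v ⇔ 38612 ≥ 197? YES.

YES


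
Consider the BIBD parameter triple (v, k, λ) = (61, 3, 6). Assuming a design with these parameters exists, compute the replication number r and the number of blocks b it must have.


Any 2-(v, k, λ) BIBD satisfies two necessary conditions:
  (i)  Each point sits in r blocks, and counting incidences through any fixed point gives r(k − 1) = λ(v − 1), so r = λ(v − 1)/(k − 1).
  (ii) Total incidences bk = vr, so b = vr/k.
Step 1: r = λ(v − 1)/(k − 1) = 6·(61 − 1)/(3 − 1) = 6·60/2 = 360/2 = 180.
Step 2: b = vr/k = 61·180/3 = 10980/3 = 3660.
Check integrality: r = 180 ∈ Z ✓, b = 3660 ∈ Z ✓.
(These identities are necessary conditions: they determine r and b for any design with these parameters, but do not by themselves prove that one exists.)

r = 180, b = 3660.


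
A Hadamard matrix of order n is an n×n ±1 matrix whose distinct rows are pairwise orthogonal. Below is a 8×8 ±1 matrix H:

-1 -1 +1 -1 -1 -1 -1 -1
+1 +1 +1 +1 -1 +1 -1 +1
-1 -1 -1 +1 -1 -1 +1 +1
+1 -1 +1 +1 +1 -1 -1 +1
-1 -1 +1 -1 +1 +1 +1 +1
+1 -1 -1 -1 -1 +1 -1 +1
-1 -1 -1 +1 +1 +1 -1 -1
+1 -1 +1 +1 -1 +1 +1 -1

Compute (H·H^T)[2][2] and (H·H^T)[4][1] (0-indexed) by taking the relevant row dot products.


Row 1 of H: [1, 1, 1, 1, -1, 1, -1, 1].
Row 2 of H: [-1, -1, -1, 1, -1, -1, 1, 1].
Row 4 of H: [-1, -1, 1, -1, 1, 1, 1, 1].
(H·H^T)[2][2] = Σ_j H[2][j]·H[2][j] = (-1)² + (-1)² + (-1)² + (1)² + (-1)² + (-1)² + (1)² + (1)² = 1 + 1 + 1 + 1 + 1 + 1 + 1 + 1 = 8.
(H·H^T)[4][1] = Σ_j H[4][j]·H[1][j] = (-1)·(1) + (-1)·(1) + (1)·(1) + (-1)·(1) + (1)·(-1) + (1)·(1) + (1)·(-1) + (1)·(1) = -1 + -1 + 1 + -1 + -1 + 1 + -1 + 1 = -2.
Rows 4 and 1 are not orthogonal (dot product = -2 ≠ 0), so H is not a Hadamard matrix.

(2,2) entry = 8; (4,1) entry = -2.


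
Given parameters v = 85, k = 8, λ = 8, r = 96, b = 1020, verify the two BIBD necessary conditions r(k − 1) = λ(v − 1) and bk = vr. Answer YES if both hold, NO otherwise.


Condition (i): r(k − 1) = 96·7 = 672; λ(v − 1) = 8·84 = 672. Match? YES.
Condition (ii): bk = 1020·8 = 8160; vr = 85·96 = 8160. Match? YES.
Both conditions hold? YES.

YES


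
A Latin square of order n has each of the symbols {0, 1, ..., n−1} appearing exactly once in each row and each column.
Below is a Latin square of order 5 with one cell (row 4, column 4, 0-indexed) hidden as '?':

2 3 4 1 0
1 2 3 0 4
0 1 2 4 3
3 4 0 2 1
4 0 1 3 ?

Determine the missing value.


Row 4 contains symbols [0, 1, 3, 4] — missing [2].
Column 4 contains symbols [0, 1, 3, 4] — missing [2].
The missing symbol must appear in both missing sets; intersection = [2].
Therefore the hidden value is 2.

Missing value = 2.


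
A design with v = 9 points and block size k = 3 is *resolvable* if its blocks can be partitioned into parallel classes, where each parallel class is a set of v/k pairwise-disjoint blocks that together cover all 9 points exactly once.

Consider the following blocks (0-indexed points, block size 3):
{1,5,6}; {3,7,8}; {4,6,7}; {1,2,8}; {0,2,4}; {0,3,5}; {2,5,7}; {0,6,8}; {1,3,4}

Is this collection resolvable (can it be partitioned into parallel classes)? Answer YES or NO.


v = 9, block size k = 3, number of blocks = 9.
For resolvability, blocks must partition into parallel classes of size v/k = 3.
Total blocks must therefore be a multiple of 3: 9 = 3·3 + 0 ⇒ divisible ✓.
Greedy packing gives 3 candidate class(es). Each should be a full parallel class (size 3, covers all 9 points).
  Class 1 (3 blocks): {1,5,6}; {3,7,8}; {0,2,4}. Points covered: [0, 1, 2, 3, 4, 5, 6, 7, 8].
  Class 2 (3 blocks): {4,6,7}; {1,2,8}; {0,3,5}. Points covered: [0, 1, 2, 3, 4, 5, 6, 7, 8].
  Class 3 (3 blocks): {2,5,7}; {0,6,8}; {1,3,4}. Points covered: [0, 1, 2, 3, 4, 5, 6, 7, 8].
All classes full (size 3)? YES. All classes cover every point? YES.
Resolvable? YES.

YES


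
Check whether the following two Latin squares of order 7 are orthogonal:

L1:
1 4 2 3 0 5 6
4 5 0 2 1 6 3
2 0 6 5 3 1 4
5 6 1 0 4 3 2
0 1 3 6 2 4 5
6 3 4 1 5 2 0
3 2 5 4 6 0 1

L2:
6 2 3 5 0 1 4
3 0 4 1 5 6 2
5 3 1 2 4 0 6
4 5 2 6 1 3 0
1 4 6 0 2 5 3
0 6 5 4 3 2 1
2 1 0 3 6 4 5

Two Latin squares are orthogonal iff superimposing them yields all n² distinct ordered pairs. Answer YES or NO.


Form the n² = 49 superimposed pairs (L1[i][j], L2[i][j]), row by row (rows and columns indexed from 0):
row 0: (1,6) (4,2) (2,3) (3,5) (0,0) (5,1) (6,4)
row 1: (4,3) (5,0) (0,4) (2,1) (1,5) (6,6) (3,2)
row 2: (2,5) (0,3) (6,1) (5,2) (3,4) (1,0) (4,6)
row 3: (5,4) (6,5) (1,2) (0,6) (4,1) (3,3) (2,0)
row 4: (0,1) (1,4) (3,6) (6,0) (2,2) (4,5) (5,3)
row 5: (6,0) (3,6) (4,5) (1,4) (5,3) (2,2) (0,1)
row 6: (3,2) (2,1) (5,0) (4,3) (6,6) (0,4) (1,5)
Orthogonality requires all 49 pairs distinct.
But the pair (6,0) repeats: cell (4,3) has L1 = 6, L2 = 0, and cell (5,0) has L1 = 6, L2 = 0.
A repeated pair means some other pair never occurs (only 35 distinct pairs out of 49), so the squares are not orthogonal.
Conclusion: NO.

NO


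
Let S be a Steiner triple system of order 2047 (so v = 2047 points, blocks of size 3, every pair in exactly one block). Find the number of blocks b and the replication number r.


An STS(v) is a 2-(v, 3, 1) BIBD: block size k = 3, λ = 1.
Replication: r(k − 1) = λ(v − 1) ⇒ r·2 = 2047 − 1 = 2046 ⇒ r = 1023.
Block count: b = v(v − 1)/6 = 2047·2046/6 = 4188162/6 = 698027.

r = 1023, b = 698027.


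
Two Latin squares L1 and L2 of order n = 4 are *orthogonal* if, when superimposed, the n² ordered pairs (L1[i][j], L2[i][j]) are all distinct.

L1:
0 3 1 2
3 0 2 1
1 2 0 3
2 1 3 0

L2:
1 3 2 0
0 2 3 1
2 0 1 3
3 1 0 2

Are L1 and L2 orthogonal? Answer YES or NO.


Form the n² = 16 superimposed pairs (L1[i][j], L2[i][j]), row by row (rows and columns indexed from 0):
row 0: (0,1) (3,3) (1,2) (2,0)
row 1: (3,0) (0,2) (2,3) (1,1)
row 2: (1,2) (2,0) (0,1) (3,3)
row 3: (2,3) (1,1) (3,0) (0,2)
Orthogonality requires all 16 pairs distinct.
But the pair (1,2) repeats: cell (0,2) has L1 = 1, L2 = 2, and cell (2,0) has L1 = 1, L2 = 2.
A repeated pair means some other pair never occurs (only 8 distinct pairs out of 16), so the squares are not orthogonal.
Conclusion: NO.

NO


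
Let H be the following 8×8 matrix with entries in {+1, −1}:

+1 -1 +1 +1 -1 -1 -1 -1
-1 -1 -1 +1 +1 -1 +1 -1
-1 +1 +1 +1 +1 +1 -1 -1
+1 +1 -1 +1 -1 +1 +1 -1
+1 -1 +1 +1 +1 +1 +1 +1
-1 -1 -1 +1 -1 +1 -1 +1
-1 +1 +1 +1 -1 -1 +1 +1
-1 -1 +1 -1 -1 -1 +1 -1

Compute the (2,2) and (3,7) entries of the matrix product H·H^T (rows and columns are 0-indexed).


Row 2 of H: [-1, 1, 1, 1, 1, 1, -1, -1].
Row 3 of H: [1, 1, -1, 1, -1, 1, 1, -1].
Row 7 of H: [-1, -1, 1, -1, -1, -1, 1, -1].
(H·H^T)[2][2] = Σ_j H[2][j]·H[2][j] = (-1)² + (1)² + (1)² + (1)² + (1)² + (1)² + (-1)² + (-1)² = 1 + 1 + 1 + 1 + 1 + 1 + 1 + 1 = 8.
(H·H^T)[3][7] = Σ_j H[3][j]·H[7][j] = (1)·(-1) + (1)·(-1) + (-1)·(1) + (1)·(-1) + (-1)·(-1) + (1)·(-1) + (1)·(1) + (-1)·(-1) = -1 + -1 + -1 + -1 + 1 + -1 + 1 + 1 = -2.
Rows 3 and 7 are not orthogonal (dot product = -2 ≠ 0), so H is not a Hadamard matrix.

(2,2) entry = 8; (3,7) entry = -2.


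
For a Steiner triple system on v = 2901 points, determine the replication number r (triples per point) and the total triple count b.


An STS(v) is a 2-(v, 3, 1) BIBD: block size k = 3, λ = 1.
Replication: r(k − 1) = λ(v − 1) ⇒ r·2 = 2901 − 1 = 2900 ⇒ r = 1450.
Block count: b = v(v − 1)/6 = 2901·2900/6 = 8412900/6 = 1402150.

r = 1450, b = 1402150.


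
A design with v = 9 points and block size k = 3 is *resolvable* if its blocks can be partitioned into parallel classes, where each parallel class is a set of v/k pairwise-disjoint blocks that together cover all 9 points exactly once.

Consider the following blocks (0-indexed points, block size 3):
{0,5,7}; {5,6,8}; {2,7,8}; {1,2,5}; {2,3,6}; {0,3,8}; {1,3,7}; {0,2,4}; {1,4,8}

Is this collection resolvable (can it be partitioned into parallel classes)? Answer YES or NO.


v = 9, block size k = 3, number of blocks = 9.
For resolvability, blocks must partition into parallel classes of size v/k = 3.
Total blocks must therefore be a multiple of 3: 9 = 3·3 + 0 ⇒ divisible ✓.
Consider block {2,7,8}. It intersects every other block in the collection, so no parallel class of size 3 can contain it.
Since every block must belong to some parallel class in a resolution, the collection cannot be partitioned into parallel classes.
Resolvable? NO.

NO


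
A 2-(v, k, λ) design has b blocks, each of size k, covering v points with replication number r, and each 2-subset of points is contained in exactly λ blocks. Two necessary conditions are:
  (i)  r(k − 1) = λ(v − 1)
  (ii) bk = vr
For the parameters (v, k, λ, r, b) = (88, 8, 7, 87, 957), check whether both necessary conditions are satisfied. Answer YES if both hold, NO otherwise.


Condition (i): r(k − 1) = 87·7 = 609; λ(v − 1) = 7·87 = 609. Match? YES.
Condition (ii): bk = 957·8 = 7656; vr = 88·87 = 7656. Match? YES.
Both conditions hold? YES.

YES


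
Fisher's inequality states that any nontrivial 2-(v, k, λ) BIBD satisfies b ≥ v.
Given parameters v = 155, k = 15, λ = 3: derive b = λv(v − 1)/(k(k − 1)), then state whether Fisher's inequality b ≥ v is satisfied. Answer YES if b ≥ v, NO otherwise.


r = λ(v − 1)/(k − 1) = 3·154/14 = 33.
b = vr/k = 155·33/15 = 341.
Fisher's inequality: b ≥ v ⇔ 341 ≥ 155? YES.

YES


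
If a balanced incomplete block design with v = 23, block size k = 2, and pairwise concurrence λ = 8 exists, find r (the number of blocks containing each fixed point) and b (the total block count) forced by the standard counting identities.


Any 2-(v, k, λ) BIBD satisfies two necessary conditions:
  (i)  Each point sits in r blocks, and counting incidences through any fixed point gives r(k − 1) = λ(v − 1), so r = λ(v − 1)/(k − 1).
  (ii) Total incidences bk = vr, so b = vr/k.
Step 1: r = λ(v − 1)/(k − 1) = 8·(23 − 1)/(2 − 1) = 8·22/1 = 176/1 = 176.
Step 2: b = vr/k = 23·176/2 = 4048/2 = 2024.
Check integrality: r = 176 ∈ Z ✓, b = 2024 ∈ Z ✓.
(These identities are necessary conditions: they determine r and b for any design with these parameters, but do not by themselves prove that one exists.)

r = 176, b = 2024.


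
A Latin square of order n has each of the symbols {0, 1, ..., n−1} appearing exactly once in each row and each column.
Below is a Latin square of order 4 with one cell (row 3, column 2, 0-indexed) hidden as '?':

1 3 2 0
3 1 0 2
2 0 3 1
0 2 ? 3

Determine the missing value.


Row 3 contains symbols [0, 2, 3] — missing [1].
Column 2 contains symbols [0, 2, 3] — missing [1].
The missing symbol must appear in both missing sets; intersection = [1].
Therefore the hidden value is 1.

Missing value = 1.


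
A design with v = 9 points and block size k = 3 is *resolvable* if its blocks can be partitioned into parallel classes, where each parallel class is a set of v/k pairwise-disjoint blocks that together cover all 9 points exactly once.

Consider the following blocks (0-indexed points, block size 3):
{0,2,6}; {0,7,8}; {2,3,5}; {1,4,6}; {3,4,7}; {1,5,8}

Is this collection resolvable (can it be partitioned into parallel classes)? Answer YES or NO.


v = 9, block size k = 3, number of blocks = 6.
For resolvability, blocks must partition into parallel classes of size v/k = 3.
Total blocks must therefore be a multiple of 3: 6 = 3·2 + 0 ⇒ divisible ✓.
Greedy packing gives 2 candidate class(es). Each should be a full parallel class (size 3, covers all 9 points).
  Class 1 (3 blocks): {0,2,6}; {3,4,7}; {1,5,8}. Points covered: [0, 1, 2, 3, 4, 5, 6, 7, 8].
  Class 2 (3 blocks): {0,7,8}; {2,3,5}; {1,4,6}. Points covered: [0, 1, 2, 3, 4, 5, 6, 7, 8].
All classes full (size 3)? YES. All classes cover every point? YES.
Resolvable? YES.

YES


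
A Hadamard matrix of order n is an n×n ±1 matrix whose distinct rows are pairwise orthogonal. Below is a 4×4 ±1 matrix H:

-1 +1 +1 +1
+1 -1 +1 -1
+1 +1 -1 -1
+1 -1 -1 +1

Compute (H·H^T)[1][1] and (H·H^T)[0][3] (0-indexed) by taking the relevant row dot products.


Row 0 of H: [-1, 1, 1, 1].
Row 1 of H: [1, -1, 1, -1].
Row 3 of H: [1, -1, -1, 1].
(H·H^T)[1][1] = Σ_j H[1][j]·H[1][j] = (1)² + (-1)² + (1)² + (-1)² = 1 + 1 + 1 + 1 = 4.
(H·H^T)[0][3] = Σ_j H[0][j]·H[3][j] = (-1)·(1) + (1)·(-1) + (1)·(-1) + (1)·(1) = -1 + -1 + -1 + 1 = -2.
Rows 0 and 3 are not orthogonal (dot product = -2 ≠ 0), so H is not a Hadamard matrix.

(1,1) entry = 4; (0,3) entry = -2.


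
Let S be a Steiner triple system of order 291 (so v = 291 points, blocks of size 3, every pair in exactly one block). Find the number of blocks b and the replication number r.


An STS(v) is a 2-(v, 3, 1) BIBD: block size k = 3, λ = 1.
Replication: r(k − 1) = λ(v − 1) ⇒ r·2 = 291 − 1 = 290 ⇒ r = 145.
Block count: b = v(v − 1)/6 = 291·290/6 = 84390/6 = 14065.

r = 145, b = 14065.


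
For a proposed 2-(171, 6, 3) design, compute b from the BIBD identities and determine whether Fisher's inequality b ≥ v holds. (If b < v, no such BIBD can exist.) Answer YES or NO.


r = λ(v − 1)/(k − 1) = 3·170/5 = 102.
b = vr/k = 171·102/6 = 2907.
Fisher's inequality: b ≥ v ⇔ 2907 ≥ 171? YES.

YES


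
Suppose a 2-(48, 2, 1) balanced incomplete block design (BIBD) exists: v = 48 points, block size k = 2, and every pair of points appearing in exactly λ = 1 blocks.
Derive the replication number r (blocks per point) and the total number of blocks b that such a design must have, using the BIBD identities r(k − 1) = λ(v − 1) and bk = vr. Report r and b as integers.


Any 2-(v, k, λ) BIBD satisfies two necessary conditions:
  (i)  Each point sits in r blocks, and counting incidences through any fixed point gives r(k − 1) = λ(v − 1), so r = λ(v − 1)/(k − 1).
  (ii) Total incidences bk = vr, so b = vr/k.
Step 1: r = λ(v − 1)/(k − 1) = 1·(48 − 1)/(2 − 1) = 1·47/1 = 47/1 = 47.
Step 2: b = vr/k = 48·47/2 = 2256/2 = 1128.
Check integrality: r = 47 ∈ Z ✓, b = 1128 ∈ Z ✓.
(These identities are necessary conditions: they determine r and b for any design with these parameters, but do not by themselves prove that one exists.)

r = 47, b = 1128.


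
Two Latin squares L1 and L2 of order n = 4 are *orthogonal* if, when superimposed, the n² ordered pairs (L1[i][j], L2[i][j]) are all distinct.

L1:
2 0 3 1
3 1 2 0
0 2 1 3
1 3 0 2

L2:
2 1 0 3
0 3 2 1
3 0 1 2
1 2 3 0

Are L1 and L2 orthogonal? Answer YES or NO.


Form the n² = 16 superimposed pairs (L1[i][j], L2[i][j]), row by row (rows and columns indexed from 0):
row 0: (2,2) (0,1) (3,0) (1,3)
row 1: (3,0) (1,3) (2,2) (0,1)
row 2: (0,3) (2,0) (1,1) (3,2)
row 3: (1,1) (3,2) (0,3) (2,0)
Orthogonality requires all 16 pairs distinct.
But the pair (3,0) repeats: cell (0,2) has L1 = 3, L2 = 0, and cell (1,0) has L1 = 3, L2 = 0.
A repeated pair means some other pair never occurs (only 8 distinct pairs out of 16), so the squares are not orthogonal.
Conclusion: NO.

NO


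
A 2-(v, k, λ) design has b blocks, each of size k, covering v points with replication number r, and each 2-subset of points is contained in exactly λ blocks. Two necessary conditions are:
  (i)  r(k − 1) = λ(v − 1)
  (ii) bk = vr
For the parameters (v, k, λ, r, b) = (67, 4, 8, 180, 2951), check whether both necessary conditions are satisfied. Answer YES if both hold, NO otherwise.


Condition (i): r(k − 1) = 180·3 = 540; λ(v − 1) = 8·66 = 528. Match? NO.
Condition (ii): bk = 2951·4 = 11804; vr = 67·180 = 12060. Match? NO.
Both conditions hold? NO.

NO


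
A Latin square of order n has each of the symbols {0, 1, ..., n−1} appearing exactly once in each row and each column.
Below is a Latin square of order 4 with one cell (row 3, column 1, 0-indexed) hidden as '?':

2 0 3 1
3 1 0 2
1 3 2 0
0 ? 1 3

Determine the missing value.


Row 3 contains symbols [0, 1, 3] — missing [2].
Column 1 contains symbols [0, 1, 3] — missing [2].
The missing symbol must appear in both missing sets; intersection = [2].
Therefore the hidden value is 2.

Missing value = 2.


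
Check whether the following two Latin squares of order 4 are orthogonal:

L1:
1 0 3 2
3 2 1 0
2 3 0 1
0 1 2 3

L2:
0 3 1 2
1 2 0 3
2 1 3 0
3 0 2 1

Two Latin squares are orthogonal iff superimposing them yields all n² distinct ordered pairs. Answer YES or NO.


Form the n² = 16 superimposed pairs (L1[i][j], L2[i][j]), row by row (rows and columns indexed from 0):
row 0: (1,0) (0,3) (3,1) (2,2)
row 1: (3,1) (2,2) (1,0) (0,3)
row 2: (2,2) (3,1) (0,3) (1,0)
row 3: (0,3) (1,0) (2,2) (3,1)
Orthogonality requires all 16 pairs distinct.
But the pair (3,1) repeats: cell (0,2) has L1 = 3, L2 = 1, and cell (1,0) has L1 = 3, L2 = 1.
A repeated pair means some other pair never occurs (only 4 distinct pairs out of 16), so the squares are not orthogonal.
Conclusion: NO.

NO


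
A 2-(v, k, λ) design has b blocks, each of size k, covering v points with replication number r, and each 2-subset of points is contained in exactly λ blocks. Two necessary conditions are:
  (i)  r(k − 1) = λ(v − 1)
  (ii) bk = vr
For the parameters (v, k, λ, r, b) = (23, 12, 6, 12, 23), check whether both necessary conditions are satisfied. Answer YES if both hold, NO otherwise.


Condition (i): r(k − 1) = 12·11 = 132; λ(v − 1) = 6·22 = 132. Match? YES.
Condition (ii): bk = 23·12 = 276; vr = 23·12 = 276. Match? YES.
Both conditions hold? YES.

YES


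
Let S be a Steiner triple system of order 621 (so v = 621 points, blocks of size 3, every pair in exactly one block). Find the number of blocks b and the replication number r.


An STS(v) is a 2-(v, 3, 1) BIBD: block size k = 3, λ = 1.
Replication: r(k − 1) = λ(v − 1) ⇒ r·2 = 621 − 1 = 620 ⇒ r = 310.
Block count: b = v(v − 1)/6 = 621·620/6 = 385020/6 = 64170.
(Check via bk = vr: 64170·3 = 192510 = 621·310 = 192510 ✓.)

r = 310, b = 64170.


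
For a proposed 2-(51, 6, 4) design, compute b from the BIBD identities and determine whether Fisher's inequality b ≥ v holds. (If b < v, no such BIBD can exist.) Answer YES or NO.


b = λv(v − 1)/(k(k − 1)) = 4·51·50/(6·5) = 10200/30 = 340.
Compare with v = 51: b ≥ v, so Fisher's inequality holds.

YES


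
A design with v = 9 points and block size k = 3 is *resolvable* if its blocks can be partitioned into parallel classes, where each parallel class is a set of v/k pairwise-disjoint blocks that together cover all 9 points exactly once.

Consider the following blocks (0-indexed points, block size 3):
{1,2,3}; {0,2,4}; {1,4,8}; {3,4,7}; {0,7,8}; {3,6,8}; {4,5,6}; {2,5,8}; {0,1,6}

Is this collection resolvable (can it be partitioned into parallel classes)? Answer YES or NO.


v = 9, block size k = 3, number of blocks = 9.
For resolvability, blocks must partition into parallel classes of size v/k = 3.
Total blocks must therefore be a multiple of 3: 9 = 3·3 + 0 ⇒ divisible ✓.
Consider block {0,2,4}. The only other block(s) in the collection disjoint from it are {3,6,8} — just 1 block(s). Any parallel class containing {0,2,4} would need 2 other blocks each disjoint from it, so no parallel class of size 3 can contain {0,2,4}.
Since every block must belong to some parallel class in a resolution, the collection cannot be partitioned into parallel classes.
Resolvable? NO.

NO


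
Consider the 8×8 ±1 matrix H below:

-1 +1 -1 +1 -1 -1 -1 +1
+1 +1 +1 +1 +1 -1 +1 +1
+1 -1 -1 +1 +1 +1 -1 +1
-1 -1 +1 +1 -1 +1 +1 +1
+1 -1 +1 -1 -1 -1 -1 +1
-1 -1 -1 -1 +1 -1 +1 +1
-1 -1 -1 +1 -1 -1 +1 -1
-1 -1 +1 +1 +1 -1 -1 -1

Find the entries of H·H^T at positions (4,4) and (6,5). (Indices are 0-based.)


Row 4 of H: [1, -1, 1, -1, -1, -1, -1, 1].
Row 5 of H: [-1, -1, -1, -1, 1, -1, 1, 1].
Row 6 of H: [-1, -1, -1, 1, -1, -1, 1, -1].
(H·H^T)[4][4] = Σ_j H[4][j]·H[4][j] = (1)² + (-1)² + (1)² + (-1)² + (-1)² + (-1)² + (-1)² + (1)² = 1 + 1 + 1 + 1 + 1 + 1 + 1 + 1 = 8.
(H·H^T)[6][5] = Σ_j H[6][j]·H[5][j] = (-1)·(-1) + (-1)·(-1) + (-1)·(-1) + (1)·(-1) + (-1)·(1) + (-1)·(-1) + (1)·(1) + (-1)·(1) = 1 + 1 + 1 + -1 + -1 + 1 + 1 + -1 = 2.
Rows 6 and 5 are not orthogonal (dot product = 2 ≠ 0), so H is not a Hadamard matrix.

(4,4) entry = 8; (6,5) entry = 2.


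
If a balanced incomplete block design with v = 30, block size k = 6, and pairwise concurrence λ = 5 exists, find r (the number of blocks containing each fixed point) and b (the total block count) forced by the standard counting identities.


Any 2-(v, k, λ) BIBD satisfies two necessary conditions:
  (i)  Each point sits in r blocks, and counting incidences through any fixed point gives r(k − 1) = λ(v − 1), so r = λ(v − 1)/(k − 1).
  (ii) Total incidences bk = vr, so b = vr/k.
Step 1: r = λ(v − 1)/(k − 1) = 5·(30 − 1)/(6 − 1) = 5·29/5 = 145/5 = 29.
Step 2: b = vr/k = 30·29/6 = 870/6 = 145.
Check integrality: r = 29 ∈ Z ✓, b = 145 ∈ Z ✓.
(These identities are necessary conditions: they determine r and b for any design with these parameters, but do not by themselves prove that one exists.)

r = 29, b = 145.


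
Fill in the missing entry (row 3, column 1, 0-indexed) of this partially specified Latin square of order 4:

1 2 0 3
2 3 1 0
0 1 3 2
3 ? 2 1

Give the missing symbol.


Row 3 contains symbols [1, 2, 3] — missing [0].
Column 1 contains symbols [1, 2, 3] — missing [0].
The missing symbol must appear in both missing sets; intersection = [0].
Therefore the hidden value is 0.

Missing value = 0.


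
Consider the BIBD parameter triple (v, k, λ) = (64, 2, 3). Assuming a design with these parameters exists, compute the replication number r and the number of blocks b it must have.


Any 2-(v, k, λ) BIBD satisfies two necessary conditions:
  (i)  Each point sits in r blocks, and counting incidences through any fixed point gives r(k − 1) = λ(v − 1), so r = λ(v − 1)/(k − 1).
  (ii) Total incidences bk = vr, so b = vr/k.
Step 1: r = λ(v − 1)/(k − 1) = 3·(64 − 1)/(2 − 1) = 3·63/1 = 189/1 = 189.
Step 2: b = vr/k = 64·189/2 = 12096/2 = 6048.
Check integrality: r = 189 ∈ Z ✓, b = 6048 ∈ Z ✓.
(These identities are necessary conditions: they determine r and b for any design with these parameters, but do not by themselves prove that one exists.)

r = 189, b = 6048.


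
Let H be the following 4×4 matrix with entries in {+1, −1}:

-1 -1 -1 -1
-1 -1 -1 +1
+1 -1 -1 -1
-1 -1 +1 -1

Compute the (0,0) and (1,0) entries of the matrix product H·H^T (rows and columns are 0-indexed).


Row 0 of H: [-1, -1, -1, -1].
Row 1 of H: [-1, -1, -1, 1].
(H·H^T)[0][0] = Σ_j H[0][j]·H[0][j] = (-1)² + (-1)² + (-1)² + (-1)² = 1 + 1 + 1 + 1 = 4.
(H·H^T)[1][0] = Σ_j H[1][j]·H[0][j] = (-1)·(-1) + (-1)·(-1) + (-1)·(-1) + (1)·(-1) = 1 + 1 + 1 + -1 = 2.
Rows 1 and 0 are not orthogonal (dot product = 2 ≠ 0), so H is not a Hadamard matrix.

(0,0) entry = 4; (1,0) entry = 2.


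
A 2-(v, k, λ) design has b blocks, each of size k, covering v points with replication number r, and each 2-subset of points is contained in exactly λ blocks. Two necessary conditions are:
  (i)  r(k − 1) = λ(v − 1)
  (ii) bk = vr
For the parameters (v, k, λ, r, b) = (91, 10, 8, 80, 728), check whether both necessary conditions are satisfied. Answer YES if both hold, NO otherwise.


Condition (i): r(k − 1) = 80·9 = 720; λ(v − 1) = 8·90 = 720. Match? YES.
Condition (ii): bk = 728·10 = 7280; vr = 91·80 = 7280. Match? YES.
Both conditions hold? YES.

YES


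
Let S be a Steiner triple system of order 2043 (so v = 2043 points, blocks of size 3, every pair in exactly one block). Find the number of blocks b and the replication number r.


An STS(v) is a 2-(v, 3, 1) BIBD: block size k = 3, λ = 1.
Replication: r(k − 1) = λ(v − 1) ⇒ r·2 = 2043 − 1 = 2042 ⇒ r = 1021.
Block count: b = v(v − 1)/6 = 2043·2042/6 = 4171806/6 = 695301.

r = 1021, b = 695301.


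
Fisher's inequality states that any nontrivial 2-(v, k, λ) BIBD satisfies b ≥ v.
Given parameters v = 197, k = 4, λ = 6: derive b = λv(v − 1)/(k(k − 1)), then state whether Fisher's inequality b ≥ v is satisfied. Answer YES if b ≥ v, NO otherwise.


r = λ(v − 1)/(k − 1) = 6·196/3 = 392.
b = vr/k = 197·392/4 = 19306.
Fisher's inequality: b ≥ v ⇔ 19306 ≥ 197? YES.

YES


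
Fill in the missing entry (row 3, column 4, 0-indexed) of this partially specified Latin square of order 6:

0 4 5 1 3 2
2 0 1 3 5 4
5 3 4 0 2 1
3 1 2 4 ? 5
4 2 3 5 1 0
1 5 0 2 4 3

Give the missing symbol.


Row 3 contains symbols [1, 2, 3, 4, 5] — missing [0].
Column 4 contains symbols [1, 2, 3, 4, 5] — missing [0].
The missing symbol must appear in both missing sets; intersection = [0].
Therefore the hidden value is 0.

Missing value = 0.


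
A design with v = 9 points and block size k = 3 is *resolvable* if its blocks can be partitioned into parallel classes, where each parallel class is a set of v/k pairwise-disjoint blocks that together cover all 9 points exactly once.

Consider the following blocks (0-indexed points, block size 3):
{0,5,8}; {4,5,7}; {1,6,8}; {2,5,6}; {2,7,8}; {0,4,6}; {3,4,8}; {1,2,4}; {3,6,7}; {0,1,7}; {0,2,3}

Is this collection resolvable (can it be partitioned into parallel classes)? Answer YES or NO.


v = 9, block size k = 3, number of blocks = 11.
For resolvability, blocks must partition into parallel classes of size v/k = 3.
Total blocks must therefore be a multiple of 3: 11 = 3·3 + 2 ⇒ not divisible ✗.
Resolvable? NO.

NO


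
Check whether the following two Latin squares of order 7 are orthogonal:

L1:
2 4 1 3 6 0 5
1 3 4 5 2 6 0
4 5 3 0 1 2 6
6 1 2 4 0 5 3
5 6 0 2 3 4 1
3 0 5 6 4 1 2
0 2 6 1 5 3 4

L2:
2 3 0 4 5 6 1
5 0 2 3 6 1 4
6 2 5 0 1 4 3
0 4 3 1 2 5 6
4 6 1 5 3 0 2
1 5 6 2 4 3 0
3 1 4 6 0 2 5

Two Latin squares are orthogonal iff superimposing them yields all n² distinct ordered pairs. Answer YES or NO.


Form the n² = 49 superimposed pairs (L1[i][j], L2[i][j]), row by row (rows and columns indexed from 0):
row 0: (2,2) (4,3) (1,0) (3,4) (6,5) (0,6) (5,1)
row 1: (1,5) (3,0) (4,2) (5,3) (2,6) (6,1) (0,4)
row 2: (4,6) (5,2) (3,5) (0,0) (1,1) (2,4) (6,3)
row 3: (6,0) (1,4) (2,3) (4,1) (0,2) (5,5) (3,6)
row 4: (5,4) (6,6) (0,1) (2,5) (3,3) (4,0) (1,2)
row 5: (3,1) (0,5) (5,6) (6,2) (4,4) (1,3) (2,0)
row 6: (0,3) (2,1) (6,4) (1,6) (5,0) (3,2) (4,5)
Orthogonality requires all 49 pairs distinct.
Check by first coordinate: for each symbol s of L1, list the L2 entries in the n cells where L1 = s; they must all differ.
  L1 = 0: L2 entries (in reading order) 6, 4, 0, 2, 1, 5, 3 — all 7 distinct ✓
  L1 = 1: L2 entries (in reading order) 0, 5, 1, 4, 2, 3, 6 — all 7 distinct ✓
  L1 = 2: L2 entries (in reading order) 2, 6, 4, 3, 5, 0, 1 — all 7 distinct ✓
  L1 = 3: L2 entries (in reading order) 4, 0, 5, 6, 3, 1, 2 — all 7 distinct ✓
  L1 = 4: L2 entries (in reading order) 3, 2, 6, 1, 0, 4, 5 — all 7 distinct ✓
  L1 = 5: L2 entries (in reading order) 1, 3, 2, 5, 4, 6, 0 — all 7 distinct ✓
  L1 = 6: L2 entries (in reading order) 5, 1, 3, 0, 6, 2, 4 — all 7 distinct ✓
Every symbol of L1 meets every symbol of L2 exactly once, so all 49 pairs are distinct (49 of 49).
Conclusion: YES.

YES


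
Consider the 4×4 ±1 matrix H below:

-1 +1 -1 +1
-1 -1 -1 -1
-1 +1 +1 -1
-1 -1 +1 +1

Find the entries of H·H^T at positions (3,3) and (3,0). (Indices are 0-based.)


Row 0 of H: [-1, 1, -1, 1].
Row 3 of H: [-1, -1, 1, 1].
(H·H^T)[3][3] = Σ_j H[3][j]·H[3][j] = (-1)² + (-1)² + (1)² + (1)² = 1 + 1 + 1 + 1 = 4.
(H·H^T)[3][0] = Σ_j H[3][j]·H[0][j] = (-1)·(-1) + (-1)·(1) + (1)·(-1) + (1)·(1) = 1 + -1 + -1 + 1 = 0.
So rows 3 and 0 are orthogonal; the diagonal entry equals n = 4.

(3,3) entry = 4; (3,0) entry = 0.


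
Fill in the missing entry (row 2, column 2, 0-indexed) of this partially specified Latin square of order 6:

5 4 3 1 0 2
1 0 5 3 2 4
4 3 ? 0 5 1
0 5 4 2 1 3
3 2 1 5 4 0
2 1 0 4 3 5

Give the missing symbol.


Row 2 contains symbols [0, 1, 3, 4, 5] — missing [2].
Column 2 contains symbols [0, 1, 3, 4, 5] — missing [2].
The missing symbol must appear in both missing sets; intersection = [2].
Therefore the hidden value is 2.

Missing value = 2.


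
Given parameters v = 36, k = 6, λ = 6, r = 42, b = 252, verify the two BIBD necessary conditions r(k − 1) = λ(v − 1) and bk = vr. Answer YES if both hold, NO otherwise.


Condition (i): r(k − 1) = 42·5 = 210; λ(v − 1) = 6·35 = 210. Match? YES.
Condition (ii): bk = 252·6 = 1512; vr = 36·42 = 1512. Match? YES.
Both conditions hold? YES.

YES


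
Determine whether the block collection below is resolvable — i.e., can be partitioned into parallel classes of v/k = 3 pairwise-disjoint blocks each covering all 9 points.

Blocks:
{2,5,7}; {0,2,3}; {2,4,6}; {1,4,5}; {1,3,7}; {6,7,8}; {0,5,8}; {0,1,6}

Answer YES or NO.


v = 9, block size k = 3, number of blocks = 8.
For resolvability, blocks must partition into parallel classes of size v/k = 3.
Total blocks must therefore be a multiple of 3: 8 = 3·2 + 2 ⇒ not divisible ✗.
Resolvable? NO.

NO


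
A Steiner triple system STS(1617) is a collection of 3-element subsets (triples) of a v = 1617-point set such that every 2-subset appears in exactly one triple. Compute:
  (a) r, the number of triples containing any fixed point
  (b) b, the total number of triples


An STS(v) is a 2-(v, 3, 1) BIBD: block size k = 3, λ = 1.
Replication: r(k − 1) = λ(v − 1) ⇒ r·2 = 1617 − 1 = 1616 ⇒ r = 808.
Block count: b = v(v − 1)/6 = 1617·1616/6 = 2613072/6 = 435512.
(Check via bk = vr: 435512·3 = 1306536 = 1617·808 = 1306536 ✓.)

r = 808, b = 435512.


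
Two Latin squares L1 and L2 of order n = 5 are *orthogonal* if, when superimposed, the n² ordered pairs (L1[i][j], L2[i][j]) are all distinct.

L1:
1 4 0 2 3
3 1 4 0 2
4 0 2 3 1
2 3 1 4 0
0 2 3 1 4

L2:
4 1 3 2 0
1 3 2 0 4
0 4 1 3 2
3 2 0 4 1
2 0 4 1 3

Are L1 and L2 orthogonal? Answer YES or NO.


Form the n² = 25 superimposed pairs (L1[i][j], L2[i][j]), row by row (rows and columns indexed from 0):
row 0: (1,4) (4,1) (0,3) (2,2) (3,0)
row 1: (3,1) (1,3) (4,2) (0,0) (2,4)
row 2: (4,0) (0,4) (2,1) (3,3) (1,2)
row 3: (2,3) (3,2) (1,0) (4,4) (0,1)
row 4: (0,2) (2,0) (3,4) (1,1) (4,3)
Orthogonality requires all 25 pairs distinct.
Check by first coordinate: for each symbol s of L1, list the L2 entries in the n cells where L1 = s; they must all differ.
  L1 = 0: L2 entries (in reading order) 3, 0, 4, 1, 2 — all 5 distinct ✓
  L1 = 1: L2 entries (in reading order) 4, 3, 2, 0, 1 — all 5 distinct ✓
  L1 = 2: L2 entries (in reading order) 2, 4, 1, 3, 0 — all 5 distinct ✓
  L1 = 3: L2 entries (in reading order) 0, 1, 3, 2, 4 — all 5 distinct ✓
  L1 = 4: L2 entries (in reading order) 1, 2, 0, 4, 3 — all 5 distinct ✓
Every symbol of L1 meets every symbol of L2 exactly once, so all 25 pairs are distinct (25 of 25).
Conclusion: YES.

YES


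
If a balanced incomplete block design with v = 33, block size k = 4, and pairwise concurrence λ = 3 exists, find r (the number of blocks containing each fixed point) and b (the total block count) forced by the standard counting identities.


Any 2-(v, k, λ) BIBD satisfies two necessary conditions:
  (i)  Each point sits in r blocks, and counting incidences through any fixed point gives r(k − 1) = λ(v − 1), so r = λ(v − 1)/(k − 1).
  (ii) Total incidences bk = vr, so b = vr/k.
Step 1: r = λ(v − 1)/(k − 1) = 3·(33 − 1)/(4 − 1) = 3·32/3 = 96/3 = 32.
Step 2: b = vr/k = 33·32/4 = 1056/4 = 264.
Check integrality: r = 32 ∈ Z ✓, b = 264 ∈ Z ✓.
(These identities are necessary conditions: they determine r and b for any design with these parameters, but do not by themselves prove that one exists.)

r = 32, b = 264.


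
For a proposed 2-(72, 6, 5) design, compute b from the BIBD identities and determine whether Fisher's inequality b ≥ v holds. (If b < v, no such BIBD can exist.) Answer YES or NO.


r = λ(v − 1)/(k − 1) = 5·71/5 = 71.
b = vr/k = 72·71/6 = 852.
Fisher's inequality: b ≥ v ⇔ 852 ≥ 72? YES.

YES


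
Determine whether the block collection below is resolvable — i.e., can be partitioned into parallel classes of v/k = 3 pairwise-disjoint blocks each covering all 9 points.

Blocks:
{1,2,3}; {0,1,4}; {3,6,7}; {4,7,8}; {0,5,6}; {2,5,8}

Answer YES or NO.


v = 9, block size k = 3, number of blocks = 6.
For resolvability, blocks must partition into parallel classes of size v/k = 3.
Total blocks must therefore be a multiple of 3: 6 = 3·2 + 0 ⇒ divisible ✓.
Greedy packing gives 2 candidate class(es). Each should be a full parallel class (size 3, covers all 9 points).
  Class 1 (3 blocks): {1,2,3}; {4,7,8}; {0,5,6}. Points covered: [0, 1, 2, 3, 4, 5, 6, 7, 8].
  Class 2 (3 blocks): {0,1,4}; {3,6,7}; {2,5,8}. Points covered: [0, 1, 2, 3, 4, 5, 6, 7, 8].
All classes full (size 3)? YES. All classes cover every point? YES.
Resolvable? YES.

YES


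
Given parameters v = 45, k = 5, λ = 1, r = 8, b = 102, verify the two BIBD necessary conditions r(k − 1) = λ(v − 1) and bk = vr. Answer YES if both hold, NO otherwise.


Condition (i): r(k − 1) = 8·4 = 32; λ(v − 1) = 1·44 = 44. Match? NO.
Condition (ii): bk = 102·5 = 510; vr = 45·8 = 360. Match? NO.
Both conditions hold? NO.

NO


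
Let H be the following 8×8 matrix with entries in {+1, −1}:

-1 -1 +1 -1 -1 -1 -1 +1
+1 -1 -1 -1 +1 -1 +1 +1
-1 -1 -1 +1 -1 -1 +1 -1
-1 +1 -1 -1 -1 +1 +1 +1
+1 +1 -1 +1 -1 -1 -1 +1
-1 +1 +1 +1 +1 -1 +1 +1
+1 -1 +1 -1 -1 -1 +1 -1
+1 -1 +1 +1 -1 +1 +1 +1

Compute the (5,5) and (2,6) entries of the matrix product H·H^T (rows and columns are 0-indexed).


Row 2 of H: [-1, -1, -1, 1, -1, -1, 1, -1].
Row 5 of H: [-1, 1, 1, 1, 1, -1, 1, 1].
Row 6 of H: [1, -1, 1, -1, -1, -1, 1, -1].
(H·H^T)[5][5] = Σ_j H[5][j]·H[5][j] = (-1)² + (1)² + (1)² + (1)² + (1)² + (-1)² + (1)² + (1)² = 1 + 1 + 1 + 1 + 1 + 1 + 1 + 1 = 8.
(H·H^T)[2][6] = Σ_j H[2][j]·H[6][j] = (-1)·(1) + (-1)·(-1) + (-1)·(1) + (1)·(-1) + (-1)·(-1) + (-1)·(-1) + (1)·(1) + (-1)·(-1) = -1 + 1 + -1 + -1 + 1 + 1 + 1 + 1 = 2.
Rows 2 and 6 are not orthogonal (dot product = 2 ≠ 0), so H is not a Hadamard matrix.

(5,5) entry = 8; (2,6) entry = 2.


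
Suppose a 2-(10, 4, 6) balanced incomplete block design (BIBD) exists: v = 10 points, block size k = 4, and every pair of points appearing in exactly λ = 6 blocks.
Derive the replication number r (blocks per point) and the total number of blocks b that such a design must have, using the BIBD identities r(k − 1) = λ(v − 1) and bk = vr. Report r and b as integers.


Any 2-(v, k, λ) BIBD satisfies two necessary conditions:
  (i)  Each point sits in r blocks, and counting incidences through any fixed point gives r(k − 1) = λ(v − 1), so r = λ(v − 1)/(k − 1).
  (ii) Total incidences bk = vr, so b = vr/k.
Step 1: r = λ(v − 1)/(k − 1) = 6·(10 − 1)/(4 − 1) = 6·9/3 = 54/3 = 18.
Step 2: b = vr/k = 10·18/4 = 180/4 = 45.
Check integrality: r = 18 ∈ Z ✓, b = 45 ∈ Z ✓.
(These identities are necessary conditions: they determine r and b for any design with these parameters, but do not by themselves prove that one exists.)

r = 18, b = 45.


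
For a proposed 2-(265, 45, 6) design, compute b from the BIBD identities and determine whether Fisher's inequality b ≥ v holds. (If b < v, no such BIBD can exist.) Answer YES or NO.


b = λv(v − 1)/(k(k − 1)) = 6·265·264/(45·44) = 419760/1980 = 212.
Compare with v = 265: b < v, so Fisher's inequality fails.

NO


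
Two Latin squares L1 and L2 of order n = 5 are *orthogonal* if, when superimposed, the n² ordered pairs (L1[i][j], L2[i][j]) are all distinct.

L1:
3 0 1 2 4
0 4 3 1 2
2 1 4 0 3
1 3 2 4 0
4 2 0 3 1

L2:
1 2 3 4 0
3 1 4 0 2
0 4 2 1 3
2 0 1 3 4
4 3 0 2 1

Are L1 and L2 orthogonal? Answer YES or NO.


Form the n² = 25 superimposed pairs (L1[i][j], L2[i][j]), row by row (rows and columns indexed from 0):
row 0: (3,1) (0,2) (1,3) (2,4) (4,0)
row 1: (0,3) (4,1) (3,4) (1,0) (2,2)
row 2: (2,0) (1,4) (4,2) (0,1) (3,3)
row 3: (1,2) (3,0) (2,1) (4,3) (0,4)
row 4: (4,4) (2,3) (0,0) (3,2) (1,1)
Orthogonality requires all 25 pairs distinct.
Check by first coordinate: for each symbol s of L1, list the L2 entries in the n cells where L1 = s; they must all differ.
  L1 = 0: L2 entries (in reading order) 2, 3, 1, 4, 0 — all 5 distinct ✓
  L1 = 1: L2 entries (in reading order) 3, 0, 4, 2, 1 — all 5 distinct ✓
  L1 = 2: L2 entries (in reading order) 4, 2, 0, 1, 3 — all 5 distinct ✓
  L1 = 3: L2 entries (in reading order) 1, 4, 3, 0, 2 — all 5 distinct ✓
  L1 = 4: L2 entries (in reading order) 0, 1, 2, 3, 4 — all 5 distinct ✓
Every symbol of L1 meets every symbol of L2 exactly once, so all 25 pairs are distinct (25 of 25).
Conclusion: YES.

YES


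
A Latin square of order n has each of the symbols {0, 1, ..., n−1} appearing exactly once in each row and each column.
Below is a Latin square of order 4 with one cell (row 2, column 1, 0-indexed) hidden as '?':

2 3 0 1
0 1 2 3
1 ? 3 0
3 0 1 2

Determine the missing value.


Row 2 contains symbols [0, 1, 3] — missing [2].
Column 1 contains symbols [0, 1, 3] — missing [2].
The missing symbol must appear in both missing sets; intersection = [2].
Therefore the hidden value is 2.

Missing value = 2.


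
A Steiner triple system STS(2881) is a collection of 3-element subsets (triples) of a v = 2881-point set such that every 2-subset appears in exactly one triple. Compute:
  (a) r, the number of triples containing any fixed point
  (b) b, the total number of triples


An STS(v) is a 2-(v, 3, 1) BIBD: block size k = 3, λ = 1.
Replication: r(k − 1) = λ(v − 1) ⇒ r·2 = 2881 − 1 = 2880 ⇒ r = 1440.
Block count: bk = vr ⇒ b·3 = 2881·1440 = 4148640 ⇒ b = 1382880.

r = 1440, b = 1382880.


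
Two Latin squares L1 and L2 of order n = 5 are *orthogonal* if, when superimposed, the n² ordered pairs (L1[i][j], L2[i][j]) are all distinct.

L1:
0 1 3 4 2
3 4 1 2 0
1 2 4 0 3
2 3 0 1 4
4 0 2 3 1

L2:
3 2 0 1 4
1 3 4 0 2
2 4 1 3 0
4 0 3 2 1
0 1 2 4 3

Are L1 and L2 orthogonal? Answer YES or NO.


Form the n² = 25 superimposed pairs (L1[i][j], L2[i][j]), row by row (rows and columns indexed from 0):
row 0: (0,3) (1,2) (3,0) (4,1) (2,4)
row 1: (3,1) (4,3) (1,4) (2,0) (0,2)
row 2: (1,2) (2,4) (4,1) (0,3) (3,0)
row 3: (2,4) (3,0) (0,3) (1,2) (4,1)
row 4: (4,0) (0,1) (2,2) (3,4) (1,3)
Orthogonality requires all 25 pairs distinct.
But the pair (1,2) repeats: cell (0,1) has L1 = 1, L2 = 2, and cell (2,0) has L1 = 1, L2 = 2.
A repeated pair means some other pair never occurs (only 15 distinct pairs out of 25), so the squares are not orthogonal.
Conclusion: NO.

NO


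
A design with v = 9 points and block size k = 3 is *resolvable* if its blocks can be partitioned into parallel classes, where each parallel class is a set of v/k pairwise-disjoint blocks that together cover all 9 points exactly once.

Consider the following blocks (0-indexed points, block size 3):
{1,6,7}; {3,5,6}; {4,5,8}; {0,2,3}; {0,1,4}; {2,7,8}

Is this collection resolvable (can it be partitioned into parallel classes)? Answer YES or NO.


v = 9, block size k = 3, number of blocks = 6.
For resolvability, blocks must partition into parallel classes of size v/k = 3.
Total blocks must therefore be a multiple of 3: 6 = 3·2 + 0 ⇒ divisible ✓.
Greedy packing gives 2 candidate class(es). Each should be a full parallel class (size 3, covers all 9 points).
  Class 1 (3 blocks): {1,6,7}; {4,5,8}; {0,2,3}. Points covered: [0, 1, 2, 3, 4, 5, 6, 7, 8].
  Class 2 (3 blocks): {3,5,6}; {0,1,4}; {2,7,8}. Points covered: [0, 1, 2, 3, 4, 5, 6, 7, 8].
All classes full (size 3)? YES. All classes cover every point? YES.
Resolvable? YES.

YES


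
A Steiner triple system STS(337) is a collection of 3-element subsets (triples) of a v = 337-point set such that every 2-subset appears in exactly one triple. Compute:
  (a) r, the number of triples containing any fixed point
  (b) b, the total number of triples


An STS(v) is a 2-(v, 3, 1) BIBD: block size k = 3, λ = 1.
Replication: r(k − 1) = λ(v − 1) ⇒ r·2 = 337 − 1 = 336 ⇒ r = 168.
Block count: b = v(v − 1)/6 = 337·336/6 = 113232/6 = 18872.

r = 168, b = 18872.
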